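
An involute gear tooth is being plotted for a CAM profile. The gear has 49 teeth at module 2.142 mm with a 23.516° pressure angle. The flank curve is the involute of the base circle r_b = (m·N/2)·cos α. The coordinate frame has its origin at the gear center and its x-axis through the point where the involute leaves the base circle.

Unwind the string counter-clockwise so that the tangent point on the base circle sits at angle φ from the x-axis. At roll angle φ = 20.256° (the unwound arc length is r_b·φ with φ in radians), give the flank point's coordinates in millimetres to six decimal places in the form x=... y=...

pitch radius r_p = m·N/2 = 2.142·49/2 = 52.479000
base radius r_b = r_p·cos α = 52.479000·cos 23.516° = 48.120550
roll angle φ = 20.256° = 0.35353389 rad
x = r_b·(cos φ + φ·sin φ) = 48.120550·(0.93815509 + 0.35353389·0.34621530) = 51.034439
y = r_b·(sin φ − φ·cos φ) = 48.120550·(0.34621530 − 0.35353389·0.93815509) = 0.699946

x=51.034439 y=0.699946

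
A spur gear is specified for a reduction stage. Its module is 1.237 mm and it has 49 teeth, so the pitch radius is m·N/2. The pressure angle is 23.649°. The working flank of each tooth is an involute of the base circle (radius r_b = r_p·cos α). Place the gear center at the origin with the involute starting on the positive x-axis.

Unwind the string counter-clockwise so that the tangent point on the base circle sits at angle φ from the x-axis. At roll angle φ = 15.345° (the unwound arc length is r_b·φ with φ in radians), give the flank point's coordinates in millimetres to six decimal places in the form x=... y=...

pitch radius r_p = m·N/2 = 1.237·49/2 = 30.306500
base radius r_b = r_p·cos α = 30.306500·cos 23.649° = 27.761360
roll angle φ = 15.345° = 0.26782077 rad
x = r_b·(cos φ + φ·sin φ) = 27.761360·(0.96434988 + 0.26782077·0.26463053) = 28.739211
y = r_b·(sin φ − φ·cos φ) = 27.761360·(0.26463053 − 0.26782077·0.96434988) = 0.176496

x=28.739211 y=0.176496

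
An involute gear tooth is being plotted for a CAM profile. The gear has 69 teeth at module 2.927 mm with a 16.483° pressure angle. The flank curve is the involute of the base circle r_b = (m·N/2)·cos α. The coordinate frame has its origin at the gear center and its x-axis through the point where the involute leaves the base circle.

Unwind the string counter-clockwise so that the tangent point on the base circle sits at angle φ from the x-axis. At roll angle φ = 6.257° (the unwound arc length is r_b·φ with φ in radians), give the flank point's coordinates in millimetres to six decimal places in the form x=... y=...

pitch radius r_p = m·N/2 = 2.927·69/2 = 100.981500
base radius r_b = r_p·cos α = 100.981500·cos 16.483° = 96.831560
roll angle φ = 6.257° = 0.10920525 rad
x = r_b·(cos φ + φ·sin φ) = 96.831560·(0.99404303 + 0.10920525·0.10898832) = 97.407236
y = r_b·(sin φ − φ·cos φ) = 96.831560·(0.10898832 − 0.10920525·0.99404303) = 0.041986

x=97.407236 y=0.041986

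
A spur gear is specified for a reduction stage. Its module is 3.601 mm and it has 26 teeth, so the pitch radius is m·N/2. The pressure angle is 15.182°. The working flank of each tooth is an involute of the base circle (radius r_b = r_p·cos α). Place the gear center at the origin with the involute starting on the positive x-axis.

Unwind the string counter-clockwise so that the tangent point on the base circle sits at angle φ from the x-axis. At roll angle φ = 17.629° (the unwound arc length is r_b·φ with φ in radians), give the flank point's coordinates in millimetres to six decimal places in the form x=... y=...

pitch radius r_p = m·N/2 = 3.601·26/2 = 46.813000
base radius r_b = r_p·cos α = 46.813000·cos 15.182° = 45.179171
roll angle φ = 17.629° = 0.30768409 rad
x = r_b·(cos φ + φ·sin φ) = 45.179171·(0.95303750 + 0.30768409·0.30285231) = 47.267367
y = r_b·(sin φ − φ·cos φ) = 45.179171·(0.30285231 − 0.30768409·0.95303750) = 0.434525

x=47.267367 y=0.434525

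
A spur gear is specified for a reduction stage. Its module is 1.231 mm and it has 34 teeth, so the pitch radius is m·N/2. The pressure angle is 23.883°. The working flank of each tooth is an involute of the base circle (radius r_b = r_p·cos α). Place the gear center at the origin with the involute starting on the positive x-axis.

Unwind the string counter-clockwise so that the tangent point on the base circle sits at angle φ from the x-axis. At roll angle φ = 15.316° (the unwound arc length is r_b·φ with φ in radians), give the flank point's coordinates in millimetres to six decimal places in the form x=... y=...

pitch radius r_p = m·N/2 = 1.231·34/2 = 20.927000
base radius r_b = r_p·cos α = 20.927000·cos 23.883° = 19.135107
roll angle φ = 15.316° = 0.26731463 rad
x = r_b·(cos φ + φ·sin φ) = 19.135107·(0.96448369 + 0.26731463·0.26414239) = 19.806612
y = r_b·(sin φ − φ·cos φ) = 19.135107·(0.26414239 − 0.26731463·0.96448369) = 0.120968

x=19.806612 y=0.120968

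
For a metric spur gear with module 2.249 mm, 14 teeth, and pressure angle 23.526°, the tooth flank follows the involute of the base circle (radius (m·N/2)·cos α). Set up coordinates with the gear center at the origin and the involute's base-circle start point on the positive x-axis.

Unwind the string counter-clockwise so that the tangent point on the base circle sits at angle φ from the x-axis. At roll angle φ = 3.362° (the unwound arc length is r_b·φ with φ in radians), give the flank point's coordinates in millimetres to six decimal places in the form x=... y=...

pitch radius r_p = m·N/2 = 2.249·14/2 = 15.743000
base radius r_b = r_p·cos α = 15.743000·cos 23.526° = 14.434427
roll angle φ = 3.362° = 0.05867797 rad
x = r_b·(cos φ + φ·sin φ) = 14.434427·(0.99827894 + 0.05867797·0.05864430) = 14.459255
y = r_b·(sin φ − φ·cos φ) = 14.434427·(0.05864430 − 0.05867797·0.99827894) = 0.000972

x=14.459255 y=0.000972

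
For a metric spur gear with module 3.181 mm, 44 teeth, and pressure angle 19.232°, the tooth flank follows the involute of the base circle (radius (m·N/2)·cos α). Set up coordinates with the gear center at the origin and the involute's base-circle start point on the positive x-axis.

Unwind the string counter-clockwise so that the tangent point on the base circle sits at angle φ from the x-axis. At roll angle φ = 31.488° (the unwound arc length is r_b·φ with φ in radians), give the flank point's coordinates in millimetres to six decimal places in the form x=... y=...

pitch radius r_p = m·N/2 = 3.181·44/2 = 69.982000
base radius r_b = r_p·cos α = 69.982000·cos 19.232° = 66.076483
roll angle φ = 31.488° = 0.54956927 rad
x = r_b·(cos φ + φ·sin φ) = 66.076483·(0.85274958 + 0.54956927·0.52231998) = 75.314014
y = r_b·(sin φ − φ·cos φ) = 66.076483·(0.52231998 − 0.54956927·0.85274958) = 3.546656

x=75.314014 y=3.546656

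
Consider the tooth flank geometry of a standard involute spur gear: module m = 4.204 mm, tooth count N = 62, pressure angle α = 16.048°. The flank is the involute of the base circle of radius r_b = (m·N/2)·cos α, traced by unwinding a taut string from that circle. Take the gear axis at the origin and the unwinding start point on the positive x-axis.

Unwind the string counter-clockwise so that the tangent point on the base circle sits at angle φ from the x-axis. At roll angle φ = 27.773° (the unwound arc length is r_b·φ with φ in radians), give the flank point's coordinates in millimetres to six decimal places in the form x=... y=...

pitch radius r_p = m·N/2 = 4.204·62/2 = 130.324000
base radius r_b = r_p·cos α = 130.324000·cos 16.048° = 125.245331
roll angle φ = 27.773° = 0.48473029 rad
x = r_b·(cos φ + φ·sin φ) = 125.245331·(0.88480066 + 0.48473029·0.46596974) = 139.106270
y = r_b·(sin φ − φ·cos φ) = 125.245331·(0.46596974 − 0.48473029·0.88480066) = 4.644104

x=139.106270 y=4.644104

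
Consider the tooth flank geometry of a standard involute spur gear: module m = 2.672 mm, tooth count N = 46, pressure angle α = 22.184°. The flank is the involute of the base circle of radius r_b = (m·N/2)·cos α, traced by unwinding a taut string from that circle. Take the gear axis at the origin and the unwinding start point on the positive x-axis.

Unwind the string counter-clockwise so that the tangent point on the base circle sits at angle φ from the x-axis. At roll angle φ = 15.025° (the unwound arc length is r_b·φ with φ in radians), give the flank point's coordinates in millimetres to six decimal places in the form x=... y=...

pitch radius r_p = m·N/2 = 2.672·46/2 = 61.456000
base radius r_b = r_p·cos α = 61.456000·cos 22.184° = 56.906785
roll angle φ = 15.025° = 0.26223572 rad
x = r_b·(cos φ + φ·sin φ) = 56.906785·(0.96581280 + 0.26223572·0.25924049) = 58.829945
y = r_b·(sin φ − φ·cos φ) = 56.906785·(0.25924049 − 0.26223572·0.96581280) = 0.339726

x=58.829945 y=0.339726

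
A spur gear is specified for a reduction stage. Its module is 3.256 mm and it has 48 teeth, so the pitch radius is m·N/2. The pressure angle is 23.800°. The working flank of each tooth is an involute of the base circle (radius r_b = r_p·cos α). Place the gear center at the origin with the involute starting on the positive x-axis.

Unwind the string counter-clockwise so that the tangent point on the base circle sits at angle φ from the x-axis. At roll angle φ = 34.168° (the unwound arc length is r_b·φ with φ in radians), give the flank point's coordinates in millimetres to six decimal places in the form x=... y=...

pitch radius r_p = m·N/2 = 3.256·48/2 = 78.144000
base radius r_b = r_p·cos α = 78.144000·cos 23.800° = 71.498608
roll angle φ = 34.168° = 0.59634410 rad
x = r_b·(cos φ + φ·sin φ) = 71.498608·(0.82739437 + 0.59634410·0.56162136) = 83.103830
y = r_b·(sin φ − φ·cos φ) = 71.498608·(0.56162136 − 0.59634410·0.82739437) = 4.876892

x=83.103830 y=4.876892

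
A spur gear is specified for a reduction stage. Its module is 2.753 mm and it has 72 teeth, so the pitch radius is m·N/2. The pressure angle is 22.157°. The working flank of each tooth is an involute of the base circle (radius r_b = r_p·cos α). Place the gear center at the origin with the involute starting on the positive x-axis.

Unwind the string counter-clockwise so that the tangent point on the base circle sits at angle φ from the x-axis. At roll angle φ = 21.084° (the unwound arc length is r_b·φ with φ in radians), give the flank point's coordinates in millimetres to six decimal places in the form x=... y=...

pitch radius r_p = m·N/2 = 2.753·72/2 = 99.108000
base radius r_b = r_p·cos α = 99.108000·cos 22.157° = 91.789260
roll angle φ = 21.084° = 0.36798522 rad
x = r_b·(cos φ + φ·sin φ) = 91.789260·(0.93305403 + 0.36798522·0.35973626) = 97.795183
y = r_b·(sin φ − φ·cos φ) = 91.789260·(0.35973626 − 0.36798522·0.93305403) = 1.504075

x=97.795183 y=1.504075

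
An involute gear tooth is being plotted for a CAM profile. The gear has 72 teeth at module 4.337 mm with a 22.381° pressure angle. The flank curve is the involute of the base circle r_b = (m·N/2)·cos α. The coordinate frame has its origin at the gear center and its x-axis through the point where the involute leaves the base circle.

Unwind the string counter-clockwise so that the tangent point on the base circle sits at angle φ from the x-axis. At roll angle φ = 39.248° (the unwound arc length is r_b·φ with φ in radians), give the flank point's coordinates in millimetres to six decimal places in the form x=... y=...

x=174.371757 y=14.754555

pitch radius r_p = m·N/2 = 4.337·72/2 = 156.132000
base radius r_b = r_p·cos α = 156.132000·cos 22.381° = 144.370943
roll angle φ = 39.248° = 0.68500682 rad
x = r_b·(cos φ + φ·sin φ) = 144.370943·(0.77441473 + 0.68500682·0.63267830) = 174.371757
y = r_b·(sin φ − φ·cos φ) = 144.370943·(0.63267830 − 0.68500682·0.77441473) = 14.754555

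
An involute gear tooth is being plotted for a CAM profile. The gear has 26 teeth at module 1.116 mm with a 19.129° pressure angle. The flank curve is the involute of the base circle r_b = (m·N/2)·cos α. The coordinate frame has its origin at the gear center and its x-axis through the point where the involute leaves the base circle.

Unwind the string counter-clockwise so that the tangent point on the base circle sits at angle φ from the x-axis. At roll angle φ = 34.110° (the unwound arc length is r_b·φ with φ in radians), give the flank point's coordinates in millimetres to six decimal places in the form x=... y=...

x=15.924895 y=0.930304

pitch radius r_p = m·N/2 = 1.116·26/2 = 14.508000
base radius r_b = r_p·cos α = 14.508000·cos 19.129° = 13.706914
roll angle φ = 34.110° = 0.59533181 rad
x = r_b·(cos φ + φ·sin φ) = 13.706914·(0.82796247 + 0.59533181·0.56078351) = 15.924895
y = r_b·(sin φ − φ·cos φ) = 13.706914·(0.56078351 − 0.59533181·0.82796247) = 0.930304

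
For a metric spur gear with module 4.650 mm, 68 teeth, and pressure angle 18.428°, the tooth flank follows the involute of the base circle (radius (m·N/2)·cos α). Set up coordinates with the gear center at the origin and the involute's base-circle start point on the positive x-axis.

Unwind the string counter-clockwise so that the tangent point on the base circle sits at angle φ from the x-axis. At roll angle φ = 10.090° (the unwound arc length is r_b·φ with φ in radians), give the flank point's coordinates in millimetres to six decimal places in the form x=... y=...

x=152.300719 y=0.272212

pitch radius r_p = m·N/2 = 4.650·68/2 = 158.100000
base radius r_b = r_p·cos α = 158.100000·cos 18.428° = 149.992892
roll angle φ = 10.090° = 0.17610372 rad
x = r_b·(cos φ + φ·sin φ) = 149.992892·(0.98453377 + 0.17610372·0.17519490) = 152.300719
y = r_b·(sin φ − φ·cos φ) = 149.992892·(0.17519490 − 0.17610372·0.98453377) = 0.272212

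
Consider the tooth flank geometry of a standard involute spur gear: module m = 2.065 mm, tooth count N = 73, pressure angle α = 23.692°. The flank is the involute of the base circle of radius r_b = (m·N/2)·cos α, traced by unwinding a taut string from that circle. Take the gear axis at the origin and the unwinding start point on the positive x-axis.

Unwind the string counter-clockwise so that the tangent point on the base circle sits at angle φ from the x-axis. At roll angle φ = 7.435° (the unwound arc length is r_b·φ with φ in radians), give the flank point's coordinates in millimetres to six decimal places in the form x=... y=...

pitch radius r_p = m·N/2 = 2.065·73/2 = 75.372500
base radius r_b = r_p·cos α = 75.372500·cos 23.692° = 69.020008
roll angle φ = 7.435° = 0.12976523 rad
x = r_b·(cos φ + φ·sin φ) = 69.020008·(0.99159230 + 0.12976523·0.12940135) = 69.598679
y = r_b·(sin φ − φ·cos φ) = 69.020008·(0.12940135 − 0.12976523·0.99159230) = 0.050188

x=69.598679 y=0.050188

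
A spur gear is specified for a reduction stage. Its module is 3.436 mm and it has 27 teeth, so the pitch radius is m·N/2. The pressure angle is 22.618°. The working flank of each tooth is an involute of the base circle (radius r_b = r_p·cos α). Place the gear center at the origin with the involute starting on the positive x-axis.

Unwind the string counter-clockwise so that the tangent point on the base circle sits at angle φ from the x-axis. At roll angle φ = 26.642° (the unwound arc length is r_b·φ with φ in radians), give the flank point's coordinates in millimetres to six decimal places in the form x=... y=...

x=47.200219 y=1.404180

pitch radius r_p = m·N/2 = 3.436·27/2 = 46.386000
base radius r_b = r_p·cos α = 46.386000·cos 22.618° = 42.818427
roll angle φ = 26.642° = 0.46499062 rad
x = r_b·(cos φ + φ·sin φ) = 42.818427·(0.89382577 + 0.46499062·0.44841442) = 47.200219
y = r_b·(sin φ − φ·cos φ) = 42.818427·(0.44841442 − 0.46499062·0.89382577) = 1.404180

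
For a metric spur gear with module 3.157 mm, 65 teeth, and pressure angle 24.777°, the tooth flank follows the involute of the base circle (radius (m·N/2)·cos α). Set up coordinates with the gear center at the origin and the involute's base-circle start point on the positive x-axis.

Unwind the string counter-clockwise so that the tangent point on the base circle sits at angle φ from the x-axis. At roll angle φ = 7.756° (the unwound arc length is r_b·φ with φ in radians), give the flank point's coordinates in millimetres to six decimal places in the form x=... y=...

x=94.007130 y=0.076886

pitch radius r_p = m·N/2 = 3.157·65/2 = 102.602500
base radius r_b = r_p·cos α = 102.602500·cos 24.777° = 93.157507
roll angle φ = 7.756° = 0.13536774 rad
x = r_b·(cos φ + φ·sin φ) = 93.157507·(0.99085177 + 0.13536774·0.13495469) = 94.007130
y = r_b·(sin φ − φ·cos φ) = 93.157507·(0.13495469 − 0.13536774·0.99085177) = 0.076886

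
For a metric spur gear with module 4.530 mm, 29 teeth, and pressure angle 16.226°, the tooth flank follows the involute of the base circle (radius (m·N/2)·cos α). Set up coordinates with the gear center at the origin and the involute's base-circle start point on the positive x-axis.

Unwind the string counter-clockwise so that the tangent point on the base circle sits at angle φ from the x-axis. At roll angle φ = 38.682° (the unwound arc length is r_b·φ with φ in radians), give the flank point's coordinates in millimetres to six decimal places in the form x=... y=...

pitch radius r_p = m·N/2 = 4.530·29/2 = 65.685000
base radius r_b = r_p·cos α = 65.685000·cos 16.226° = 63.068568
roll angle φ = 38.682° = 0.67512826 rad
x = r_b·(cos φ + φ·sin φ) = 63.068568·(0.78062679 + 0.67512826·0.62499745) = 75.845014
y = r_b·(sin φ − φ·cos φ) = 63.068568·(0.62499745 − 0.67512826·0.78062679) = 6.179095

x=75.845014 y=6.179095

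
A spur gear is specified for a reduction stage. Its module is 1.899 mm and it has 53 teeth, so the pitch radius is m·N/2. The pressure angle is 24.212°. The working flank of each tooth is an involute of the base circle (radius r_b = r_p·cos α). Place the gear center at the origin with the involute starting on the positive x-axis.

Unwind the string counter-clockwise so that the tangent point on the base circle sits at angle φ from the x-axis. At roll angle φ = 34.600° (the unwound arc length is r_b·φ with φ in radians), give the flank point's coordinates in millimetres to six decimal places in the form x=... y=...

pitch radius r_p = m·N/2 = 1.899·53/2 = 50.323500
base radius r_b = r_p·cos α = 50.323500·cos 24.212° = 45.896755
roll angle φ = 34.600° = 0.60388392 rad
x = r_b·(cos φ + φ·sin φ) = 45.896755·(0.82313637 + 0.60388392·0.56784375) = 53.517823
y = r_b·(sin φ − φ·cos φ) = 45.896755·(0.56784375 − 0.60388392·0.82313637) = 3.247881

x=53.517823 y=3.247881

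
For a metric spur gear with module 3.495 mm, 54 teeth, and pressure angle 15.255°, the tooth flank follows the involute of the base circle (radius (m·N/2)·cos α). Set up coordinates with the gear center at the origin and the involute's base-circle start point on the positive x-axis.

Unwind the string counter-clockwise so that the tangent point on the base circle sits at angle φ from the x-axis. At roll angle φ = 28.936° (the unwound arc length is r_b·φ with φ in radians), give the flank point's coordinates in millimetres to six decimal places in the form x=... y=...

x=101.920162 y=3.810141

pitch radius r_p = m·N/2 = 3.495·54/2 = 94.365000
base radius r_b = r_p·cos α = 94.365000·cos 15.255° = 91.039989
roll angle φ = 28.936° = 0.50502847 rad
x = r_b·(cos φ + φ·sin φ) = 91.039989·(0.87516070 + 0.50502847·0.48383236) = 101.920162
y = r_b·(sin φ − φ·cos φ) = 91.039989·(0.48383236 − 0.50502847·0.87516070) = 3.810141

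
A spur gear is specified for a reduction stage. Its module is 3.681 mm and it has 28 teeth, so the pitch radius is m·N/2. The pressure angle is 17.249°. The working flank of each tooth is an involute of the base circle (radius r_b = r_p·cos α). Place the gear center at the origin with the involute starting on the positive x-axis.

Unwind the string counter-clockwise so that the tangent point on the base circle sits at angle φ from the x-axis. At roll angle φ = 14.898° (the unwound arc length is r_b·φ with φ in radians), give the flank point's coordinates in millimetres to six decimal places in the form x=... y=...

x=50.852003 y=0.286460

pitch radius r_p = m·N/2 = 3.681·28/2 = 51.534000
base radius r_b = r_p·cos α = 51.534000·cos 17.249° = 49.216265
roll angle φ = 14.898° = 0.26001915 rad
x = r_b·(cos φ + φ·sin φ) = 49.216265·(0.96638505 + 0.26001915·0.25709906) = 50.852003
y = r_b·(sin φ − φ·cos φ) = 49.216265·(0.25709906 − 0.26001915·0.96638505) = 0.286460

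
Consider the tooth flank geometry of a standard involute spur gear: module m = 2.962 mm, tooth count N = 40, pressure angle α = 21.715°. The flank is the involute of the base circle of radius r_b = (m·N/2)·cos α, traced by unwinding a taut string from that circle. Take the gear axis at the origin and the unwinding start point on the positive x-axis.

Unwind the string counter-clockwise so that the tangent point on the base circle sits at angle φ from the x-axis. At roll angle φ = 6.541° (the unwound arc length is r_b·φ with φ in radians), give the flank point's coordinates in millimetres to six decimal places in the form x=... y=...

pitch radius r_p = m·N/2 = 2.962·40/2 = 59.240000
base radius r_b = r_p·cos α = 59.240000·cos 21.715° = 55.036077
roll angle φ = 6.541° = 0.11416199 rad
x = r_b·(cos φ + φ·sin φ) = 55.036077·(0.99349059 + 0.11416199·0.11391417) = 55.393551
y = r_b·(sin φ − φ·cos φ) = 55.036077·(0.11391417 − 0.11416199·0.99349059) = 0.027260

x=55.393551 y=0.027260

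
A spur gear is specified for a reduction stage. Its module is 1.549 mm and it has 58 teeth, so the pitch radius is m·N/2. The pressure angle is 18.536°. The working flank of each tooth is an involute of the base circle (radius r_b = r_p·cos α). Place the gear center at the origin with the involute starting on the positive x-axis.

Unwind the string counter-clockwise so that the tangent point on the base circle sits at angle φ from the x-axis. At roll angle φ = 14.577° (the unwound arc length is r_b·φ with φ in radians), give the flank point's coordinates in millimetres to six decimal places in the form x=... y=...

pitch radius r_p = m·N/2 = 1.549·58/2 = 44.921000
base radius r_b = r_p·cos α = 44.921000·cos 18.536° = 42.590683
roll angle φ = 14.577° = 0.25441665 rad
x = r_b·(cos φ + φ·sin φ) = 42.590683·(0.96781028 + 0.25441665·0.25168087) = 43.946859
y = r_b·(sin φ − φ·cos φ) = 42.590683·(0.25168087 − 0.25441665·0.96781028) = 0.232282

x=43.946859 y=0.232282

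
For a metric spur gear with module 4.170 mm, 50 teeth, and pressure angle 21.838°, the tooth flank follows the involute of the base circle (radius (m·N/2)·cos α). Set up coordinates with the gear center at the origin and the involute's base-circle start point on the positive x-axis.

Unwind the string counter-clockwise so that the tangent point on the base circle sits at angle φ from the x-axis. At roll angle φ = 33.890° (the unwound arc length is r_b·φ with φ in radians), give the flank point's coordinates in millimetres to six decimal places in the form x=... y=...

pitch radius r_p = m·N/2 = 4.170·50/2 = 104.250000
base radius r_b = r_p·cos α = 104.250000·cos 21.838° = 96.768949
roll angle φ = 33.890° = 0.59149208 rad
x = r_b·(cos φ + φ·sin φ) = 96.768949·(0.83010962 + 0.59149208·0.55760024) = 112.244795
y = r_b·(sin φ − φ·cos φ) = 96.768949·(0.55760024 − 0.59149208·0.83010962) = 6.444519

x=112.244795 y=6.444519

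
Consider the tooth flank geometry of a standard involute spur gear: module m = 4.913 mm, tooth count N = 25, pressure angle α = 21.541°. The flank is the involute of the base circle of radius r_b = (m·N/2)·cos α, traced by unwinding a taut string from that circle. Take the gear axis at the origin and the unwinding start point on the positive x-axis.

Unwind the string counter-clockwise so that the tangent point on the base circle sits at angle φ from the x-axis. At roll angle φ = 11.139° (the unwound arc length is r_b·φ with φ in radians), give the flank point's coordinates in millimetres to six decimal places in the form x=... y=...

x=58.192486 y=0.139386

pitch radius r_p = m·N/2 = 4.913·25/2 = 61.412500
base radius r_b = r_p·cos α = 61.412500·cos 21.541° = 57.123148
roll angle φ = 11.139° = 0.19441223 rad
x = r_b·(cos φ + φ·sin φ) = 57.123148·(0.98116139 + 0.19441223·0.19318987) = 58.192486
y = r_b·(sin φ − φ·cos φ) = 57.123148·(0.19318987 − 0.19441223·0.98116139) = 0.139386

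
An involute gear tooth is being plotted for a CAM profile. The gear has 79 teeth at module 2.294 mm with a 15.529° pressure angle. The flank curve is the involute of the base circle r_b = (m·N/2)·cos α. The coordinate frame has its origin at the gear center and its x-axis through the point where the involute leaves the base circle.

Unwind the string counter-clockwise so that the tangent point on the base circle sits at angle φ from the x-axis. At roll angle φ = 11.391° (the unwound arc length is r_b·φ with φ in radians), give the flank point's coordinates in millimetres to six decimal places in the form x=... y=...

pitch radius r_p = m·N/2 = 2.294·79/2 = 90.613000
base radius r_b = r_p·cos α = 90.613000·cos 15.529° = 87.305179
roll angle φ = 11.391° = 0.19881046 rad
x = r_b·(cos φ + φ·sin φ) = 87.305179·(0.98030221 + 0.19881046·0.19750336) = 89.013561
y = r_b·(sin φ − φ·cos φ) = 87.305179·(0.19750336 − 0.19881046·0.98030221) = 0.227782

x=89.013561 y=0.227782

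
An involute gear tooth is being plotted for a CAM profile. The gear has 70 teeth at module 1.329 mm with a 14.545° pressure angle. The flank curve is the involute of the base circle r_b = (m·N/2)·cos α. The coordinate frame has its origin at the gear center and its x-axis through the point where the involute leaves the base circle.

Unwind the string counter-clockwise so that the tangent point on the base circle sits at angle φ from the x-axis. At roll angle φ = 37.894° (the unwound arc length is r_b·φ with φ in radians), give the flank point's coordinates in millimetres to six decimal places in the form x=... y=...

pitch radius r_p = m·N/2 = 1.329·70/2 = 46.515000
base radius r_b = r_p·cos α = 46.515000·cos 14.545° = 45.024227
roll angle φ = 37.894° = 0.66137507 rad
x = r_b·(cos φ + φ·sin φ) = 45.024227·(0.78914841 + 0.66137507·0.61420256) = 53.820460
y = r_b·(sin φ − φ·cos φ) = 45.024227·(0.61420256 − 0.66137507·0.78914841) = 4.154812

x=53.820460 y=4.154812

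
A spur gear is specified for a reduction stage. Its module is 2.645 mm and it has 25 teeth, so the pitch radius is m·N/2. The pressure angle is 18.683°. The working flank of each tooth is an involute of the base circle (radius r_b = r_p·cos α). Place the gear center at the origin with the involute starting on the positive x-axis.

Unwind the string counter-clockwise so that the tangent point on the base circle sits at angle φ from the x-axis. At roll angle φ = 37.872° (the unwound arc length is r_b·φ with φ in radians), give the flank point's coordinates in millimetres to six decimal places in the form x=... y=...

pitch radius r_p = m·N/2 = 2.645·25/2 = 33.062500
base radius r_b = r_p·cos α = 33.062500·cos 18.683° = 31.320284
roll angle φ = 37.872° = 0.66099109 rad
x = r_b·(cos φ + φ·sin φ) = 31.320284·(0.78938419 + 0.66099109·0.61389951) = 37.432947
y = r_b·(sin φ − φ·cos φ) = 31.320284·(0.61389951 − 0.66099109·0.78938419) = 2.885337

x=37.432947 y=2.885337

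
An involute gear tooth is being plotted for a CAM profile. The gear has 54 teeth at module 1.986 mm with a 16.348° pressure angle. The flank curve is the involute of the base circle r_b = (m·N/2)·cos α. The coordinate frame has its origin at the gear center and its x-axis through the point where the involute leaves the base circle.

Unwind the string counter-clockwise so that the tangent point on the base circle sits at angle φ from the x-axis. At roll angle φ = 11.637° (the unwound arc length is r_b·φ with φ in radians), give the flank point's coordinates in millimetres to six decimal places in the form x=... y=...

pitch radius r_p = m·N/2 = 1.986·54/2 = 53.622000
base radius r_b = r_p·cos α = 53.622000·cos 16.348° = 51.454053
roll angle φ = 11.637° = 0.20310397 rad
x = r_b·(cos φ + φ·sin φ) = 51.454053·(0.97944519 + 0.20310397·0.20171046) = 52.504405
y = r_b·(sin φ − φ·cos φ) = 51.454053·(0.20171046 − 0.20310397·0.97944519) = 0.143107

x=52.504405 y=0.143107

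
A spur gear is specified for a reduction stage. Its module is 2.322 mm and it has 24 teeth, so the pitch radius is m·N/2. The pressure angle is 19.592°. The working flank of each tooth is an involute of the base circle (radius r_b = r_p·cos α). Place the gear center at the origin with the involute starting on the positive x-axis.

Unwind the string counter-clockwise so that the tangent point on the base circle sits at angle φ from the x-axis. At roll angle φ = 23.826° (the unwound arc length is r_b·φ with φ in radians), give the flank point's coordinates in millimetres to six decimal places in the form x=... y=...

pitch radius r_p = m·N/2 = 2.322·24/2 = 27.864000
base radius r_b = r_p·cos α = 27.864000·cos 19.592° = 26.250794
roll angle φ = 23.826° = 0.41584215 rad
x = r_b·(cos φ + φ·sin φ) = 26.250794·(0.91477645 + 0.41584215·0.40396045) = 28.423315
y = r_b·(sin φ − φ·cos φ) = 26.250794·(0.40396045 − 0.41584215·0.91477645) = 0.618412

x=28.423315 y=0.618412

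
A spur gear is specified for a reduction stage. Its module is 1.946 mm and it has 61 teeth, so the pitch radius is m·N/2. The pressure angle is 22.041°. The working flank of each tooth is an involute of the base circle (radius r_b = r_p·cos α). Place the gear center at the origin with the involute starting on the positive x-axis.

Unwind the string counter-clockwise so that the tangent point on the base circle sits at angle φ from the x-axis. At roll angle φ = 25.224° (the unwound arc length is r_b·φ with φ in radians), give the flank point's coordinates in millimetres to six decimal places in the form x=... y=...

pitch radius r_p = m·N/2 = 1.946·61/2 = 59.353000
base radius r_b = r_p·cos α = 59.353000·cos 22.041° = 55.015219
roll angle φ = 25.224° = 0.44024185 rad
x = r_b·(cos φ + φ·sin φ) = 55.015219·(0.90464862 + 0.44024185·0.42615827) = 60.090996
y = r_b·(sin φ − φ·cos φ) = 55.015219·(0.42615827 − 0.44024185·0.90464862) = 1.534599

x=60.090996 y=1.534599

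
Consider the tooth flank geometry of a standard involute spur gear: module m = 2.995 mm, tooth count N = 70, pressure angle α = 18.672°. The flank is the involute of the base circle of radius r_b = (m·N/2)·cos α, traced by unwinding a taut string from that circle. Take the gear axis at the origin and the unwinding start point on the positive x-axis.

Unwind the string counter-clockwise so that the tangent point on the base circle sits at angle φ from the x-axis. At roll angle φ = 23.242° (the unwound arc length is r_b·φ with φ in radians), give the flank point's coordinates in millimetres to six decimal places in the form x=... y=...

x=107.145284 y=2.173457

pitch radius r_p = m·N/2 = 2.995·70/2 = 104.825000
base radius r_b = r_p·cos α = 104.825000·cos 18.672° = 99.307730
roll angle φ = 23.242° = 0.40564942 rad
x = r_b·(cos φ + φ·sin φ) = 99.307730·(0.91884632 + 0.40564942·0.39461557) = 107.145284
y = r_b·(sin φ − φ·cos φ) = 99.307730·(0.39461557 − 0.40564942·0.91884632) = 2.173457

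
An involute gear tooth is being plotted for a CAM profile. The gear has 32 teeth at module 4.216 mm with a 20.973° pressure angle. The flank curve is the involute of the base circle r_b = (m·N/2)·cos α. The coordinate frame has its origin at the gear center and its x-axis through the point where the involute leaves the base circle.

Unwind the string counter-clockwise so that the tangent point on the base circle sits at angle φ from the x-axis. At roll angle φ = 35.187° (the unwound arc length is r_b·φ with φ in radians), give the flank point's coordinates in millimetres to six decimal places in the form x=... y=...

pitch radius r_p = m·N/2 = 4.216·32/2 = 67.456000
base radius r_b = r_p·cos α = 67.456000·cos 20.973° = 62.986986
roll angle φ = 35.187° = 0.61412900 rad
x = r_b·(cos φ + φ·sin φ) = 62.986986·(0.81727567 + 0.61412900·0.57624690) = 73.768191
y = r_b·(sin φ − φ·cos φ) = 62.986986·(0.57624690 − 0.61412900·0.81727567) = 4.682088

x=73.768191 y=4.682088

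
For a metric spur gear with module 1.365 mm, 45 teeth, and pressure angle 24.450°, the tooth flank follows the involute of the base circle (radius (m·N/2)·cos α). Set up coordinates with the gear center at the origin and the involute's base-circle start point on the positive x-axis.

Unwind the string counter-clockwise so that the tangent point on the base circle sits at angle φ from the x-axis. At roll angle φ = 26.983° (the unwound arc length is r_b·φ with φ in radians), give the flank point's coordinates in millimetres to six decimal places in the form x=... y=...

pitch radius r_p = m·N/2 = 1.365·45/2 = 30.712500
base radius r_b = r_p·cos α = 30.712500·cos 24.450° = 27.958289
roll angle φ = 26.983° = 0.47094219 rad
x = r_b·(cos φ + φ·sin φ) = 27.958289·(0.89114119 + 0.47094219·0.45372611) = 30.888876
y = r_b·(sin φ − φ·cos φ) = 27.958289·(0.45372611 − 0.47094219·0.89114119) = 0.951983

x=30.888876 y=0.951983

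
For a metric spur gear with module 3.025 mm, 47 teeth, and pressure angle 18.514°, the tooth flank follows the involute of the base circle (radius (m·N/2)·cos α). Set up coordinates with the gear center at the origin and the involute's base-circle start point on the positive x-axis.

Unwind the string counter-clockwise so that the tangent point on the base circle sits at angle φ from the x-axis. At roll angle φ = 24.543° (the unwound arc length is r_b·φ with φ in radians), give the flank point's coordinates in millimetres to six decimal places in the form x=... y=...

x=73.311987 y=1.733877

pitch radius r_p = m·N/2 = 3.025·47/2 = 71.087500
base radius r_b = r_p·cos α = 71.087500·cos 18.514° = 67.408444
roll angle φ = 24.543° = 0.42835616 rad
x = r_b·(cos φ + φ·sin φ) = 67.408444·(0.90964979 + 0.42835616·0.41537604) = 73.311987
y = r_b·(sin φ − φ·cos φ) = 67.408444·(0.41537604 − 0.42835616·0.90964979) = 1.733877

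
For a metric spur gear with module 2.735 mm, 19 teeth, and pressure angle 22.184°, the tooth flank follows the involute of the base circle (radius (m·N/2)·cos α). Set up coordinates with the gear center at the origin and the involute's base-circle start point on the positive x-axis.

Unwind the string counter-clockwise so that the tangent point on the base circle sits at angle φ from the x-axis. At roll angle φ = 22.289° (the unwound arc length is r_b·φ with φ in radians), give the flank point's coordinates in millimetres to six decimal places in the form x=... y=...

pitch radius r_p = m·N/2 = 2.735·19/2 = 25.982500
base radius r_b = r_p·cos α = 25.982500·cos 22.184° = 24.059173
roll angle φ = 22.289° = 0.38901644 rad
x = r_b·(cos φ + φ·sin φ) = 24.059173·(0.92528255 + 0.38901644·0.37927853) = 25.811358
y = r_b·(sin φ − φ·cos φ) = 24.059173·(0.37927853 − 0.38901644·0.92528255) = 0.465025

x=25.811358 y=0.465025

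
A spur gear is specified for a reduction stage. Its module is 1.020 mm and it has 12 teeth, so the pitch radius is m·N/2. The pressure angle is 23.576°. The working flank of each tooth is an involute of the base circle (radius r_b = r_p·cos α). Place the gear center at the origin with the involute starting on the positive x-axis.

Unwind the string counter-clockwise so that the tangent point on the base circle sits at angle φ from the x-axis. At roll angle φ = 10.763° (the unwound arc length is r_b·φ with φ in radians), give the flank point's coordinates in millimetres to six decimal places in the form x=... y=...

pitch radius r_p = m·N/2 = 1.020·12/2 = 6.120000
base radius r_b = r_p·cos α = 6.120000·cos 23.576° = 5.609166
roll angle φ = 10.763° = 0.18784979 rad
x = r_b·(cos φ + φ·sin φ) = 5.609166·(0.98240805 + 0.18784979·0.18674694) = 5.707261
y = r_b·(sin φ − φ·cos φ) = 5.609166·(0.18674694 − 0.18784979·0.98240805) = 0.012350

x=5.707261 y=0.012350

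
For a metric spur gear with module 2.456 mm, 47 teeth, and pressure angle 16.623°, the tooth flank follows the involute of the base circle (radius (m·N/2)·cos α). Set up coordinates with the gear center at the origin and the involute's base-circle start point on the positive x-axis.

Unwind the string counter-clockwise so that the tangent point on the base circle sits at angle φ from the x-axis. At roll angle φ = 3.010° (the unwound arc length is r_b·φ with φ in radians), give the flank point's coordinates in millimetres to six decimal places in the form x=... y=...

x=55.380185 y=0.002672

pitch radius r_p = m·N/2 = 2.456·47/2 = 57.716000
base radius r_b = r_p·cos α = 57.716000·cos 16.623° = 55.303922
roll angle φ = 3.010° = 0.05253441 rad
x = r_b·(cos φ + φ·sin φ) = 55.303922·(0.99862039 + 0.05253441·0.05251025) = 55.380185
y = r_b·(sin φ − φ·cos φ) = 55.303922·(0.05251025 − 0.05253441·0.99862039) = 0.002672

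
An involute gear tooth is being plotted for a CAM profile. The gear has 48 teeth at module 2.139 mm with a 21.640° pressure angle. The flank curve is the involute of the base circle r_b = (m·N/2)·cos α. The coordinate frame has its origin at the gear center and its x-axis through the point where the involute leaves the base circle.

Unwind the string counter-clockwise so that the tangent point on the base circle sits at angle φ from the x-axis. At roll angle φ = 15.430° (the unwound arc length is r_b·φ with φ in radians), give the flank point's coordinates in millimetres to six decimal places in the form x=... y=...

x=49.416916 y=0.308415

pitch radius r_p = m·N/2 = 2.139·48/2 = 51.336000
base radius r_b = r_p·cos α = 51.336000·cos 21.640° = 47.717801
roll angle φ = 15.430° = 0.26930430 rad
x = r_b·(cos φ + φ·sin φ) = 47.717801·(0.96395623 + 0.26930430·0.26606088) = 49.416916
y = r_b·(sin φ − φ·cos φ) = 47.717801·(0.26606088 − 0.26930430·0.96395623) = 0.308415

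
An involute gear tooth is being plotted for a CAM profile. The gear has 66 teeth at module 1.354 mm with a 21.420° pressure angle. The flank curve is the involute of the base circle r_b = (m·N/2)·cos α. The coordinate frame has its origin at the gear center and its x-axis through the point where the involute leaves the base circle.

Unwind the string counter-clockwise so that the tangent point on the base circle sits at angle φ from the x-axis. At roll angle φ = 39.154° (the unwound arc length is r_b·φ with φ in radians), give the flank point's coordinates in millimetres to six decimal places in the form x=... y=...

pitch radius r_p = m·N/2 = 1.354·66/2 = 44.682000
base radius r_b = r_p·cos α = 44.682000·cos 21.420° = 41.595742
roll angle φ = 39.154° = 0.68336622 rad
x = r_b·(cos φ + φ·sin φ) = 41.595742·(0.77545166 + 0.68336622·0.63140693) = 50.203309
y = r_b·(sin φ − φ·cos φ) = 41.595742·(0.63140693 − 0.68336622·0.77545166) = 4.221530

x=50.203309 y=4.221530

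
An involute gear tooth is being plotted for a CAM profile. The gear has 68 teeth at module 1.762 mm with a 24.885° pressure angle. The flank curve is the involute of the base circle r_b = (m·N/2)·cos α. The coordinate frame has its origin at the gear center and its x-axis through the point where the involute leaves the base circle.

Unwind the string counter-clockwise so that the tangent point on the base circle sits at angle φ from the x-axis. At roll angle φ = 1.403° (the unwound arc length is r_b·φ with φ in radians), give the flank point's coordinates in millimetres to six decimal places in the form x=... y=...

x=54.362085 y=0.000266

pitch radius r_p = m·N/2 = 1.762·68/2 = 59.908000
base radius r_b = r_p·cos α = 59.908000·cos 24.885° = 54.345794
roll angle φ = 1.403° = 0.02448697 rad
x = r_b·(cos φ + φ·sin φ) = 54.345794·(0.99970021 + 0.02448697·0.02448452) = 54.362085
y = r_b·(sin φ − φ·cos φ) = 54.345794·(0.02448452 − 0.02448697·0.99970021) = 0.000266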